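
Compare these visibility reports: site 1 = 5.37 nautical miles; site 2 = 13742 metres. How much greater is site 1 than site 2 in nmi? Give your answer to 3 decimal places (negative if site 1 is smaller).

site 2: 13742 m = 7.42009 nmi.
Difference: 5.37000 − 7.42009 = -2.050 nmi.

-2.050 nmi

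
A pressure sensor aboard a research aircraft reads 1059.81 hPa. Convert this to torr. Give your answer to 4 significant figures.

794.9 mmHg

1 hPa = 0.750062 mmHg, so 1059.81 × 0.750062 = 794.9 mmHg.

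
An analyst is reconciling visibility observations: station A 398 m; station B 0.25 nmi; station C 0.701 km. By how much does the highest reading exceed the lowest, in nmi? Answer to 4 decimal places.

station A: 398 m = 0.214903 nmi.
station C: 0.701 km = 0.378510 nmi.
Spread: 0.378510 − 0.214903 = 0.1636 nmi.

0.1636 nmi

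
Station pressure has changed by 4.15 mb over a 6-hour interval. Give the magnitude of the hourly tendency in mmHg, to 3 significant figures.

0.519 mmHg per hour

4.15 mb / 6 h × 0.750062 mmHg/mb = 0.519 mmHg/h.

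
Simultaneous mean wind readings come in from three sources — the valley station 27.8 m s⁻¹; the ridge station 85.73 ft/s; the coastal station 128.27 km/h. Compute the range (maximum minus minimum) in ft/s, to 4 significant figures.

31.17 ft/s

the valley station: 27.8 m/s = 91.2073 ft/s.
the coastal station: 128.27 km/h = 116.8981 ft/s.
Spread: 116.8981 − 85.7300 = 31.17 ft/s.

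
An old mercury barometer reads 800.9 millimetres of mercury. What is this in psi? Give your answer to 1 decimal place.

15.5 psi

1 mmHg = 0.0193368 psi, so 800.9 × 0.0193368 = 15.5 psi.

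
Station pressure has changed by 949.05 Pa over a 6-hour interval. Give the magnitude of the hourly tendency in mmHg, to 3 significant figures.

949.05 Pa / 6 h × 0.00750062 mmHg/Pa = 1.19 mmHg/h.

1.19 mmHg per hour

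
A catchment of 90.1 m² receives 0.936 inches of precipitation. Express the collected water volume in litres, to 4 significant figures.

2142 litres

Depth: 0.936 in × 25.4 = 23.7744 mm.
1 mm over 1 m² is 1 L, so volume = 23.7744 × 90.1 = 2142.0734 L ≈ 2142 L.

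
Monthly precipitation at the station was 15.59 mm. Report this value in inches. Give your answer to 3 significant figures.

0.614 in

1 mm = 0.0393701 in, so 15.59 × 0.0393701 = 0.614 in.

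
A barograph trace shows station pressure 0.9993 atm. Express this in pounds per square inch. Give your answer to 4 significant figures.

1 atm = 14.6959 psi, so 0.9993 × 14.6959 = 14.69 psi.

14.69 psi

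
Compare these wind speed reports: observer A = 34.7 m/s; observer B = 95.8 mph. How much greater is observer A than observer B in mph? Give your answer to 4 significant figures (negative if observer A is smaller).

observer A: 34.7 m/s = 77.6217 mph.
Difference: 77.6217 − 95.8000 = -18.18 mph.

-18.18 mph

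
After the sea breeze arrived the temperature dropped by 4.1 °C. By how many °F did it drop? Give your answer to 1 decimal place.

7.4 °F

A change of 1 °C equals a change of 1.8 °F: Δ°F = 4.1 × 1.8 = 7.4 °F.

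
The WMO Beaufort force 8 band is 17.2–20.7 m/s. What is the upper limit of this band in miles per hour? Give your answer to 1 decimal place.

17.2–20.7 m/s × 2.237 = 38.5–46.3 mph.

46.3 mph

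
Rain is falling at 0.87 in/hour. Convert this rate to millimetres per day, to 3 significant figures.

530 mm/day

0.87 in/hour × 25.4 mm/in × 24 hour/day = 530 mm/day.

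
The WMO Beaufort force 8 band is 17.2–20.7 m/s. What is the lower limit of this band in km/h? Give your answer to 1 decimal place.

61.9 km/h

17.2–20.7 m/s × 3.6 = 61.9–74.5 km/h.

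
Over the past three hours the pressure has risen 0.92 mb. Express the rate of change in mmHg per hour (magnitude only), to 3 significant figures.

0.92 mb / 3 h × 0.750062 mmHg/mb = 0.230 mmHg/h.

0.230 mmHg per hour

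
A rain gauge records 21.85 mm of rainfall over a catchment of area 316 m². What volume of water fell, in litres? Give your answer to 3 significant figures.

6900 litres

1 mm over 1 m² is 1 L, so volume = 21.85 × 316 = 6904.6 L ≈ 6900 L.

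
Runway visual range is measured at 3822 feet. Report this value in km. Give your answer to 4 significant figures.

1 ft = 0.0003048 km, so 3822 × 0.0003048 = 1.165 km.

1.165 km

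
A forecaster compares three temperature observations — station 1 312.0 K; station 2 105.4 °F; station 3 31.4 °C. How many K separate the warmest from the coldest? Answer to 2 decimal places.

9.38 K

station 1: 312.0 K = 38.850 °C.
station 2: 105.4 °F = 40.778 °C.
Spread: 40.778 − 31.400 = 9.378 °C.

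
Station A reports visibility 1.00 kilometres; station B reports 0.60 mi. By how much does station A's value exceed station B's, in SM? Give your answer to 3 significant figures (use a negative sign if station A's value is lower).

station A: 1.00 km = 0.621371 SM.
Difference: 0.621371 − 0.600000 = 0.0214 SM.

0.0214 SM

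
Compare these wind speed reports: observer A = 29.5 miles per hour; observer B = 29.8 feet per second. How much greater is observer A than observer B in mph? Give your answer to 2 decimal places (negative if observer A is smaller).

observer B: 29.8 ft/s = 20.3182 mph.
Difference: 29.5000 − 20.3182 = 9.18 mph.

9.18 mph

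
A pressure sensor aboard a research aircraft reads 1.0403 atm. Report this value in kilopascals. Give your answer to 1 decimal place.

105.4 kPa

1 atm = 101.325 kPa, so 1.0403 × 101.325 = 105.4 kPa.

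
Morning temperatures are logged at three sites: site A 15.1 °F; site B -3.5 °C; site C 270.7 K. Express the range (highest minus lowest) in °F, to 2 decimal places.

12.49 °F

site A: 15.1 °F = -9.389 °C.
site C: 270.7 K = -2.450 °C.
Spread: (-2.450) − (-9.389) = 6.939 °C = 12.49 °F.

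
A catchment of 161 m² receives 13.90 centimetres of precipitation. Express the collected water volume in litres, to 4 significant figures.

22380 litres

Depth: 13.90 cm × 10 = 139 mm.
1 mm over 1 m² is 1 L, so volume = 139 × 161 = 22379 L ≈ 22380 L.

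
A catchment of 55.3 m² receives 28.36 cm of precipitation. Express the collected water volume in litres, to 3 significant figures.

Depth: 28.36 cm × 10 = 283.6 mm.
1 mm over 1 m² is 1 L, so volume = 283.6 × 55.3 = 15683.08 L ≈ 15700 L.

15700 litres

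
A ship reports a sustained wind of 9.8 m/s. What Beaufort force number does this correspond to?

Beaufort force 5

9.8 m/s lies in the Beaufort 5 band (fresh breeze, 8.0–10.7 m/s).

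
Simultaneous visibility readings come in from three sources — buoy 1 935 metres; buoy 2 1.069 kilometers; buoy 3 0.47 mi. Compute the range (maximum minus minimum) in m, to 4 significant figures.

312.6 m

buoy 2: 1.069 km = 1069.000 m.
buoy 3: 0.47 SM = 756.392 m.
Spread: 1069.000 − 756.392 = 312.6 m.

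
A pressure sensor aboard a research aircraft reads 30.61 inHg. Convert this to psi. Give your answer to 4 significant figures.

1 inHg = 0.491154 psi, so 30.61 × 0.491154 = 15.03 psi.

15.03 psi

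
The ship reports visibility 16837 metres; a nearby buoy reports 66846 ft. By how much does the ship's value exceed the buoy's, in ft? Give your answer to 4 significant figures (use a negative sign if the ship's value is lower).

the ship: 16837 m = 55239.50 ft.
Difference: 55239.50 − 66846.00 = -11610 ft.

-11610 ft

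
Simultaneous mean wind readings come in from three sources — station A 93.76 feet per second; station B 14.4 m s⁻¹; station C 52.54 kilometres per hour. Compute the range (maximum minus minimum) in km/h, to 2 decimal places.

51.04 km/h

station A: 93.76 ft/s = 102.8810 km/h.
station B: 14.4 m/s = 51.8400 km/h.
Spread: 102.8810 − 51.8400 = 51.04 km/h.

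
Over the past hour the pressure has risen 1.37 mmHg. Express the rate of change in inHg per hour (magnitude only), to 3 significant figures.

0.0539 inHg per hour

1.37 mmHg / 1 h × 0.0393701 inHg/mmHg = 0.0539 inHg/h.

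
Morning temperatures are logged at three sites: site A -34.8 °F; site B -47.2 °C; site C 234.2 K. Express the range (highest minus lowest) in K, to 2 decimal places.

10.09 K

site A: -34.8 °F = -37.111 °C.
site C: 234.2 K = -38.950 °C.
Spread: (-37.111) − (-47.200) = 10.089 °C.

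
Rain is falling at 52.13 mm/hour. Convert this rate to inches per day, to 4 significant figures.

52.13 mm/hour × 0.0393701 in/mm × 24 hour/day = 49.26 in/day.

49.26 in/day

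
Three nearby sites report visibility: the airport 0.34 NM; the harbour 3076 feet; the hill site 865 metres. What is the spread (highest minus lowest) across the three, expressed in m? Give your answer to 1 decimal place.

307.9 m

the airport: 0.34 nmi = 629.680 m.
the harbour: 3076 ft = 937.565 m.
Spread: 937.565 − 629.680 = 307.9 m.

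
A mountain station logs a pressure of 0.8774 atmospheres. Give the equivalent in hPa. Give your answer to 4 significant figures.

1 atm = 1013.25 hPa, so 0.8774 × 1013.25 = 889.0 hPa.

889.0 hPa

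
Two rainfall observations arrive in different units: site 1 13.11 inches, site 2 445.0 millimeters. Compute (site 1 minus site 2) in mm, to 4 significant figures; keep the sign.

site 1: 13.11 in = 332.994 mm.
Difference: 332.994 − 445.000 = -112.0 mm.

-112.0 mm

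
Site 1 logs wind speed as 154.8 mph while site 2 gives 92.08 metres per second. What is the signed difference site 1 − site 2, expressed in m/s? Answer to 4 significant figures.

site 1: 154.8 mph = 69.2018 m/s.
Difference: 69.2018 − 92.0800 = -22.88 m/s.

-22.88 m/s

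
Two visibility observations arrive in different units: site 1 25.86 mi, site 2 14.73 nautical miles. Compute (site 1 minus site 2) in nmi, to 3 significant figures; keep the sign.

site 1: 25.86 SM = 22.4717 nmi.
Difference: 22.4717 − 14.7300 = 7.74 nmi.

7.74 nmi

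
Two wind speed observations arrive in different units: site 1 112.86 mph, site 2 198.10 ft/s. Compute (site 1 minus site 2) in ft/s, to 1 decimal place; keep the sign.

site 1: 112.86 mph = 165.528 ft/s.
Difference: 165.528 − 198.100 = -32.6 ft/s.

-32.6 ft/s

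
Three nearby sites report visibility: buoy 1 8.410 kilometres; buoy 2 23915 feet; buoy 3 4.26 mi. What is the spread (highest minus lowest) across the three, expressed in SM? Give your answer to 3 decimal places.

buoy 1: 8.410 km = 5.22573 SM.
buoy 2: 23915 ft = 4.52936 SM.
Spread: 5.22573 − 4.26000 = 0.966 SM.

0.966 SM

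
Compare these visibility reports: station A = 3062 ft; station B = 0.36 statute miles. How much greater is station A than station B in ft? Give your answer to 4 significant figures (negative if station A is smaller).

1161 ft

station B: 0.36 SM = 1900.80 ft.
Difference: 3062.00 − 1900.80 = 1161 ft.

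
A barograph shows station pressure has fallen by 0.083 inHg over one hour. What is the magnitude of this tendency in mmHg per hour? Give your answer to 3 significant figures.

0.083 inHg / 1 h × 25.4 mmHg/inHg = 2.11 mmHg/h.

2.11 mmHg per hour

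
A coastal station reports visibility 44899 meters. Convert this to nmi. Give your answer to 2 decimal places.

1 m = 0.000539957 nmi, so 44899 × 0.000539957 = 24.24 nmi.

24.24 nmi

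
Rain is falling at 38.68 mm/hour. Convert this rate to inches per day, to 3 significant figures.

36.5 in/day

38.68 mm/hour × 0.0393701 in/mm × 24 hour/day = 36.5 in/day.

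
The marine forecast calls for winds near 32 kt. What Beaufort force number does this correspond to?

Beaufort force 7

32 kt lies in the Beaufort 7 band (near gale, 28–33 kt).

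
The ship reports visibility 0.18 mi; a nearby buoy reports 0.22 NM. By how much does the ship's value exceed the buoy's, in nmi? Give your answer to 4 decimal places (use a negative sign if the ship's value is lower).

the ship: 0.18 SM = 0.156416 nmi.
Difference: 0.156416 − 0.220000 = -0.0636 nmi.

-0.0636 nmi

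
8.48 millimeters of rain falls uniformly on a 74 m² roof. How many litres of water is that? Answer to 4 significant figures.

1 mm over 1 m² is 1 L, so volume = 8.48 × 74 = 627.52 L ≈ 627.5 L.

627.5 litres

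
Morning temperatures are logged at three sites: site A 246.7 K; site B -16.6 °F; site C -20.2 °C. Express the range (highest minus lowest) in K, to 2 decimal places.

6.80 K

site A: 246.7 K = -26.450 °C.
site B: -16.6 °F = -27.000 °C.
Spread: (-20.200) − (-27.000) = 6.800 °C.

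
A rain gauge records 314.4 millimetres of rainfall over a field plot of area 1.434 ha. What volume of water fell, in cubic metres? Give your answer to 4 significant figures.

4508 cubic metres

Area: 1.434 ha = 14340 m².
1 mm over 1 m² is 1 L, so volume = 314.4 × 14340 = 4508496 L = 4508 m³.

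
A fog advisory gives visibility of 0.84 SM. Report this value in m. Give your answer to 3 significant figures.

1 SM = 1609.34 m, so 0.84 × 1609.34 = 1350 m.

1350 m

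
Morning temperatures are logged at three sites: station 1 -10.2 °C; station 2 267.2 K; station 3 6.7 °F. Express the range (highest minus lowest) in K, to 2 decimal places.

station 2: 267.2 K = -5.950 °C.
station 3: 6.7 °F = -14.056 °C.
Spread: (-5.950) − (-14.056) = 8.106 °C.

8.11 K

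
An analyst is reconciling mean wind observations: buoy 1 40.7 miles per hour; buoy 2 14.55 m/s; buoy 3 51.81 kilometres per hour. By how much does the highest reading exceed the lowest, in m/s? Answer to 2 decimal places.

3.80 m/s

buoy 1: 40.7 mph = 18.1945 m/s.
buoy 3: 51.81 km/h = 14.3917 m/s.
Spread: 18.1945 − 14.3917 = 3.80 m/s.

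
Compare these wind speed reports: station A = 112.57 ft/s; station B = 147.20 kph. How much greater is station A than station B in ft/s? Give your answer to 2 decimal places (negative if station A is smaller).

station B: 147.20 km/h = 134.1499 ft/s.
Difference: 112.5700 − 134.1499 = -21.58 ft/s.

-21.58 ft/s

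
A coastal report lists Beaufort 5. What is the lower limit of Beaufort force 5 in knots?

Beaufort 5 (fresh breeze) spans 17–21 knots.

17 kt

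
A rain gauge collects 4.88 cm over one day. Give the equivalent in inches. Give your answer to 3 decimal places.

1.921 in

1 cm = 0.393701 in, so 4.88 × 0.393701 = 1.921 in.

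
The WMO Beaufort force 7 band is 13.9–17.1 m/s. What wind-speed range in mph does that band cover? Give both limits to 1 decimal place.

31.1 to 38.3 mph

13.9–17.1 m/s × 2.237 = 31.1–38.3 mph.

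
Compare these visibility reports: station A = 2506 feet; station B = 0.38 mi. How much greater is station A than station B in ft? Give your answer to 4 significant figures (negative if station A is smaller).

499.6 ft

station B: 0.38 SM = 2006.400 ft.
Difference: 2506.000 − 2006.400 = 499.6 ft.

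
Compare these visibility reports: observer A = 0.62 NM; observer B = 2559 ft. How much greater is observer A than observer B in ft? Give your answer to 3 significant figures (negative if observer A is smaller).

1210 ft

observer A: 0.62 nmi = 3767.19 ft.
Difference: 3767.19 − 2559.00 = 1210 ft.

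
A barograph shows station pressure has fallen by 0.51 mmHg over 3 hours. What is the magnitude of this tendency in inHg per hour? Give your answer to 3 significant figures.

0.00669 inHg per hour

0.51 mmHg / 3 h × 0.0393701 inHg/mmHg = 0.00669 inHg/h.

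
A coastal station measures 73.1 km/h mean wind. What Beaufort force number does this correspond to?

Beaufort force 8

73.1 km/h = 20.3 m/s, which is Beaufort 8 (gale, 17.2–20.7 m/s).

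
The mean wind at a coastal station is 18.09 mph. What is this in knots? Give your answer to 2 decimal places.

15.72 kt

1 mph = 0.868976 kt, so 18.09 × 0.868976 = 15.72 kt.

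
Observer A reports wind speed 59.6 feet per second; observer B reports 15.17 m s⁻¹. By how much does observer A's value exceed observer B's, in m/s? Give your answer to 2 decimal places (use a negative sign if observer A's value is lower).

observer A: 59.6 ft/s = 18.1661 m/s.
Difference: 18.1661 − 15.1700 = 3.00 m/s.

3.00 m/s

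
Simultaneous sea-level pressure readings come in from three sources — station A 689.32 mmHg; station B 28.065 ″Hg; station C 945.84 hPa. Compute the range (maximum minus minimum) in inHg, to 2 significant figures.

0.93 inHg

station A: 689.32 mmHg = 27.1386 inHg.
station C: 945.84 hPa = 27.9306 inHg.
Spread: 28.0650 − 27.1386 = 0.93 inHg.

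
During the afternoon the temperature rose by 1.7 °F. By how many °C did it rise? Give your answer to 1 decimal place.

0.9 °C

A change of 1 °C equals a change of 1.8 °F: Δ°C = 1.7 × 0.5556 = 0.9 °C.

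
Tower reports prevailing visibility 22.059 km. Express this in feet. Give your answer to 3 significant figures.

72400 ft

1 km = 3280.84 ft, so 22.059 × 3280.84 = 72400 ft.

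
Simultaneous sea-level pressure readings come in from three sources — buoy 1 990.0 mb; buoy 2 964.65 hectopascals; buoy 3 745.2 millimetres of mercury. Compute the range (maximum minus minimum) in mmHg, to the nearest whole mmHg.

buoy 1: 990.0 mb = 742.56 mmHg.
buoy 2: 964.65 hPa = 723.55 mmHg.
Spread: 745.20 − 723.55 = 22 mmHg.

22 mmHg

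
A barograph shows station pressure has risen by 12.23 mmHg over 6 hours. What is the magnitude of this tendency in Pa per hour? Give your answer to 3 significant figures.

12.23 mmHg / 6 h × 133.322 Pa/mmHg = 272 Pa/h.

272 Pa per hour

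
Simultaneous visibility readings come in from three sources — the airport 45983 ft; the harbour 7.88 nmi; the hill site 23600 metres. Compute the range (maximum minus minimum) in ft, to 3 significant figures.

the harbour: 7.88 nmi = 47879.79 ft.
the hill site: 23600 m = 77427.82 ft.
Spread: 77427.82 − 45983.00 = 31400 ft.

31400 ft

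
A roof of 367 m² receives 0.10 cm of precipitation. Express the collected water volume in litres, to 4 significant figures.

367.0 litres

Depth: 0.10 cm × 10 = 1 mm.
1 mm over 1 m² is 1 L, so volume = 1 × 367 = 367 L ≈ 367.0 L.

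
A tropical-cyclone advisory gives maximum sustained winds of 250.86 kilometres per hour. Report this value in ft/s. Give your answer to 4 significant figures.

228.6 ft/s

1 km/h = 0.911344 ft/s, so 250.86 × 0.911344 = 228.6 ft/s.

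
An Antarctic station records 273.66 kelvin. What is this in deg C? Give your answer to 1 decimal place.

0.5 °C

°C = 273.66 − 273.15 = 0.5 °C.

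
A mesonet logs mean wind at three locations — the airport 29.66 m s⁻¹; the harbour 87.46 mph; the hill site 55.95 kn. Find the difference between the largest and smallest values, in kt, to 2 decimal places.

20.05 kt

the airport: 29.66 m/s = 57.6544 kt.
the harbour: 87.46 mph = 76.0007 kt.
Spread: 76.0007 − 55.9500 = 20.05 kt.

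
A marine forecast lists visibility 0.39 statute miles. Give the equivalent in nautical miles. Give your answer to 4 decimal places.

0.3389 nmi

1 SM = 0.868976 nmi, so 0.39 × 0.868976 = 0.3389 nmi.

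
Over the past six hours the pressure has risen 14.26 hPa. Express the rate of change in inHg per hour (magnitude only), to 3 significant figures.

0.0702 inHg per hour

14.26 hPa / 6 h × 0.02953 inHg/hPa = 0.0702 inHg/h.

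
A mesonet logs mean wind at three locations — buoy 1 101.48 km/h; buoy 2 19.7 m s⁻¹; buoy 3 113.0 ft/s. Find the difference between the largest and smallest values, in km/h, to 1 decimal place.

53.1 km/h

buoy 2: 19.7 m/s = 70.920 km/h.
buoy 3: 113.0 ft/s = 123.993 km/h.
Spread: 123.993 − 70.920 = 53.1 km/h.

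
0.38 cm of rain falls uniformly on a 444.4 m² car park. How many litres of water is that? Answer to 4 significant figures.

1689 litres

Depth: 0.38 cm × 10 = 3.8 mm.
1 mm over 1 m² is 1 L, so volume = 3.8 × 444.4 = 1688.72 L ≈ 1689 L.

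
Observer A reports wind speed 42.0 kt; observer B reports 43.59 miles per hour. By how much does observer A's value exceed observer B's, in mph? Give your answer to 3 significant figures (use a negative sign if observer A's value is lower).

4.74 mph

observer A: 42.0 kt = 48.3327 mph.
Difference: 48.3327 − 43.5900 = 4.74 mph.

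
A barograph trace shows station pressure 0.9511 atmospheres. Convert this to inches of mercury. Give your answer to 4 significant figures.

28.46 inHg

1 atm = 29.9213 inHg, so 0.9511 × 29.9213 = 28.46 inHg.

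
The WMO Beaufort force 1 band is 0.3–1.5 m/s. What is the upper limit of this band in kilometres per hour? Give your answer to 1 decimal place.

5.4 km/h

0.3–1.5 m/s × 3.6 = 1.1–5.4 km/h.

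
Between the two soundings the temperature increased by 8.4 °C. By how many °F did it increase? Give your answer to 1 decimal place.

15.1 °F

A change of 1 °C equals a change of 1.8 °F: Δ°F = 8.4 × 1.8 = 15.1 °F.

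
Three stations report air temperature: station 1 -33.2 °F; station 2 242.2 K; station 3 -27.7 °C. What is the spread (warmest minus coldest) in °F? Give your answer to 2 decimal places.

15.34 °F

station 1: -33.2 °F = -36.222 °C.
station 2: 242.2 K = -30.950 °C.
Spread: (-27.700) − (-36.222) = 8.522 °C = 15.34 °F.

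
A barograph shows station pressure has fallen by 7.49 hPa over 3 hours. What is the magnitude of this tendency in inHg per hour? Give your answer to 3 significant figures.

0.0737 inHg per hour

7.49 hPa / 3 h × 0.02953 inHg/hPa = 0.0737 inHg/h.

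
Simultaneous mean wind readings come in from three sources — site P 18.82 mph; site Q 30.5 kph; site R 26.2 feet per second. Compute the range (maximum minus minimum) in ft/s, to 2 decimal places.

1.60 ft/s

site P: 18.82 mph = 27.6027 ft/s.
site Q: 30.5 km/h = 27.7960 ft/s.
Spread: 27.7960 − 26.2000 = 1.60 ft/s.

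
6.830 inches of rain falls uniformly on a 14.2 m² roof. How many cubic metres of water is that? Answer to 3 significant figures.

2.46 cubic metres

Depth: 6.830 in × 25.4 = 173.482 mm.
1 mm over 1 m² is 1 L, so volume = 173.482 × 14.2 = 2463.4444 L = 2.46 m³.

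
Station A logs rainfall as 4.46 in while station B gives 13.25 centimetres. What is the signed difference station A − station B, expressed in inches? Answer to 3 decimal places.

-0.757 in

station B: 13.25 cm = 5.21654 in.
Difference: 4.46000 − 5.21654 = -0.757 in.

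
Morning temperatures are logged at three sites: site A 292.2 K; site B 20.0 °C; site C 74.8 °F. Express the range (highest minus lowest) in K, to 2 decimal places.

4.73 K

site A: 292.2 K = 19.050 °C.
site C: 74.8 °F = 23.778 °C.
Spread: 23.778 − 19.050 = 4.728 °C.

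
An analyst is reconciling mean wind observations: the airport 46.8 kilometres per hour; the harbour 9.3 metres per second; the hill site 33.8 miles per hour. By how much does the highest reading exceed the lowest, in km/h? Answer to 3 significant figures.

20.9 km/h

the harbour: 9.3 m/s = 33.480 km/h.
the hill site: 33.8 mph = 54.396 km/h.
Spread: 54.396 − 33.480 = 20.9 km/h.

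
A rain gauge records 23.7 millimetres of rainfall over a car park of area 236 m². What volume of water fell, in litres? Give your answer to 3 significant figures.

5590 litres

1 mm over 1 m² is 1 L, so volume = 23.7 × 236 = 5593.2 L ≈ 5590 L.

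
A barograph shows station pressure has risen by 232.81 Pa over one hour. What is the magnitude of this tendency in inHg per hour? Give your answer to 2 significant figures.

0.069 inHg per hour

232.81 Pa / 1 h × 0.0002953 inHg/Pa = 0.069 inHg/h.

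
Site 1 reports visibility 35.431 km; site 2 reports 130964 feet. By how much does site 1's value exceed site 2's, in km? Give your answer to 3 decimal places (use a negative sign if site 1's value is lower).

site 2: 130964 ft = 39.91783 km.
Difference: 35.43100 − 39.91783 = -4.487 km.

-4.487 km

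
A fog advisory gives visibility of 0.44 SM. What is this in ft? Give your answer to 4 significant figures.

1 SM = 5280 ft, so 0.44 × 5280 = 2323 ft.

2323 ft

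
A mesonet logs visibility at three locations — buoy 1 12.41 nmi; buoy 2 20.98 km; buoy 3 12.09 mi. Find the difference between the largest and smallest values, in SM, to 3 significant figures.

buoy 1: 12.41 nmi = 14.2812 SM.
buoy 2: 20.98 km = 13.0364 SM.
Spread: 14.2812 − 12.0900 = 2.19 SM.

2.19 SM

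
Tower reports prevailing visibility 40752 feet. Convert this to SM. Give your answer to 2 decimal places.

1 ft = 0.000189394 SM, so 40752 × 0.000189394 = 7.72 SM.

7.72 SM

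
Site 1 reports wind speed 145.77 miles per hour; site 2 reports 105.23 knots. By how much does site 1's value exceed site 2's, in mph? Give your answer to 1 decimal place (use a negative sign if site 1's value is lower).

site 2: 105.23 kt = 121.097 mph.
Difference: 145.770 − 121.097 = 24.7 mph.

24.7 mph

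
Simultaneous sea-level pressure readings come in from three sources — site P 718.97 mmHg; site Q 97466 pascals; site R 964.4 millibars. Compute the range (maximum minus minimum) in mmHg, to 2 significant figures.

12 mmHg

site Q: 97466 Pa = 731.06 mmHg.
site R: 964.4 mb = 723.36 mmHg.
Spread: 731.06 − 718.97 = 12 mmHg.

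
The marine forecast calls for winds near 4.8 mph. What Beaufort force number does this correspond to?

Beaufort force 2

4.8 mph = 2.1 m/s, which is Beaufort 2 (light breeze, 1.6–3.3 m/s).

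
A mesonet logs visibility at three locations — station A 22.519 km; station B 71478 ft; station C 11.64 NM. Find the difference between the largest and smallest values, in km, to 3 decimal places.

0.962 km

station B: 71478 ft = 21.78649 km.
station C: 11.64 nmi = 21.55728 km.
Spread: 22.51900 − 21.55728 = 0.962 km.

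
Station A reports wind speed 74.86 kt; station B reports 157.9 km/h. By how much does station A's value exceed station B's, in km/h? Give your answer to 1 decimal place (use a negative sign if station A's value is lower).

-19.3 km/h

station A: 74.86 kt = 138.641 km/h.
Difference: 138.641 − 157.900 = -19.3 km/h.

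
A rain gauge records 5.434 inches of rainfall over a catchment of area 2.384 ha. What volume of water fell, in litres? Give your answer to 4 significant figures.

Depth: 5.434 in × 25.4 = 138.0236 mm.
Area: 2.384 ha = 23840 m².
1 mm over 1 m² is 1 L, so volume = 138.0236 × 23840 = 3290482.6 L ≈ 3290000 L.

3290000 litres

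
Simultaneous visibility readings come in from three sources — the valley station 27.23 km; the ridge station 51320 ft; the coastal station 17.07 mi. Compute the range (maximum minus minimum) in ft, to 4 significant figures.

the valley station: 27.23 km = 89337.27 ft.
the coastal station: 17.07 SM = 90129.60 ft.
Spread: 90129.60 − 51320.00 = 38810 ft.

38810 ft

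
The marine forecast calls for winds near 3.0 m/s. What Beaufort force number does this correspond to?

Beaufort force 2

3.0 m/s lies in the Beaufort 2 band (light breeze, 1.6–3.3 m/s).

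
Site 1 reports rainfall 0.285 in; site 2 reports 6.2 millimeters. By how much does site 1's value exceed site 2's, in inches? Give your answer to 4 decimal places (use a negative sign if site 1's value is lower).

0.0409 in

site 2: 6.2 mm = 0.244094 in.
Difference: 0.285000 − 0.244094 = 0.0409 in.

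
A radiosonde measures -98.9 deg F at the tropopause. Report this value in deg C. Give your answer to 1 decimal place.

°C = (°F − 32) × 5/9 = (-98.9 − 32) / 1.8 = -72.7 °C.

-72.7 °C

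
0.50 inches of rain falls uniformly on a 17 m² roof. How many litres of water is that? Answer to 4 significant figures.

Depth: 0.50 in × 25.4 = 12.7 mm.
1 mm over 1 m² is 1 L, so volume = 12.7 × 17 = 215.9 L.

215.9 litres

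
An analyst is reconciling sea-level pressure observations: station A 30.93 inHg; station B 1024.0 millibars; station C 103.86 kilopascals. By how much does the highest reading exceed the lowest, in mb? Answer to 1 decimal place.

23.4 mb

station A: 30.93 inHg = 1047.410 mb.
station C: 103.86 kPa = 1038.600 mb.
Spread: 1047.410 − 1024.000 = 23.4 mb.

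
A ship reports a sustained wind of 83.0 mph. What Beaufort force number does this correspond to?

Beaufort force 12

83.0 mph = 37.1 m/s, which is Beaufort 12 (hurricane force, ≥32.7 m/s).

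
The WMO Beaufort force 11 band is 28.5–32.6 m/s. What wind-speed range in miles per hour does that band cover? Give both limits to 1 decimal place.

28.5–32.6 m/s × 2.237 = 63.8–72.9 mph.

63.8 to 72.9 mph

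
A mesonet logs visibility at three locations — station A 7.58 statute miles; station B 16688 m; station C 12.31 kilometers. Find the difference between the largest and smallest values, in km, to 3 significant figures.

station A: 7.58 SM = 12.1988 km.
station B: 16688 m = 16.6880 km.
Spread: 16.6880 − 12.1988 = 4.49 km.

4.49 km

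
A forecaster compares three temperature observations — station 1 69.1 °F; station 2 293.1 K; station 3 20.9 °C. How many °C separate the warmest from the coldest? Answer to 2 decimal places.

station 1: 69.1 °F = 20.611 °C.
station 2: 293.1 K = 19.950 °C.
Spread: 20.900 − 19.950 = 0.950 °C.

0.95 °C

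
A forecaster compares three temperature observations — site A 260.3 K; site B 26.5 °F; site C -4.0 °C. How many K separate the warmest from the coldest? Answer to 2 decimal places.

9.79 K

site A: 260.3 K = -12.850 °C.
site B: 26.5 °F = -3.056 °C.
Spread: (-3.056) − (-12.850) = 9.794 °C.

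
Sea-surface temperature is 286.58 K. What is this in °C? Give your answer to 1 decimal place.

13.4 °C

°C = 286.58 − 273.15 = 13.4 °C.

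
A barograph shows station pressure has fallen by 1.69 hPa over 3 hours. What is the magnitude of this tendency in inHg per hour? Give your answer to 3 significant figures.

1.69 hPa / 3 h × 0.02953 inHg/hPa = 0.0166 inHg/h.

0.0166 inHg per hour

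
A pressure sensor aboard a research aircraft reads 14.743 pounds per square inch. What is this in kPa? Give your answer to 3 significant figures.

1 psi = 6.89476 kPa, so 14.743 × 6.89476 = 102 kPa.

102 kPa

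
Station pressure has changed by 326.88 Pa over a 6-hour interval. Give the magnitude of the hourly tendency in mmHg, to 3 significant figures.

0.409 mmHg per hour

326.88 Pa / 6 h × 0.00750062 mmHg/Pa = 0.409 mmHg/h.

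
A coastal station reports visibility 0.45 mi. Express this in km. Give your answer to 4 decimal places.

1 SM = 1.60934 km, so 0.45 × 1.60934 = 0.7242 km.

0.7242 km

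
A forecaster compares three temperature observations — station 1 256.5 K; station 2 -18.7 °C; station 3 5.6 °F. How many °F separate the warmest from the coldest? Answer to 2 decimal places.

station 1: 256.5 K = -16.650 °C.
station 3: 5.6 °F = -14.667 °C.
Spread: (-14.667) − (-18.700) = 4.033 °C = 7.26 °F.

7.26 °F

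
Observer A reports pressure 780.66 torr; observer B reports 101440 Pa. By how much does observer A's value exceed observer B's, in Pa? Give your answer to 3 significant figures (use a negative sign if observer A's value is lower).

observer A: 780.66 mmHg = 104079.45 Pa.
Difference: 104079.45 − 101440.00 = 2640 Pa.

2640 Pa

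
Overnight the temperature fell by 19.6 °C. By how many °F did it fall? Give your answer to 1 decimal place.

35.3 °F

Converting a difference, only the 9/5 scale factor applies: Δ°F = 19.6 × 1.8 = 35.3 °F.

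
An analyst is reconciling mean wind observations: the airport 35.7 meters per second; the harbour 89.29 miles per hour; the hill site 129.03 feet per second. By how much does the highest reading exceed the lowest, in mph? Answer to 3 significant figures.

the airport: 35.7 m/s = 79.8586 mph.
the hill site: 129.03 ft/s = 87.9750 mph.
Spread: 89.2900 − 79.8586 = 9.43 mph.

9.43 mph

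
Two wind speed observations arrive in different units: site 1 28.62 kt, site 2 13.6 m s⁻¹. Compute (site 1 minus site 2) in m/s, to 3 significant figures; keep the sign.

site 1: 28.62 kt = 14.7234 m/s.
Difference: 14.7234 − 13.6000 = 1.12 m/s.

1.12 m/s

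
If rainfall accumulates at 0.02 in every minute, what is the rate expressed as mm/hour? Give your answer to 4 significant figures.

30.48 mm/hour

0.02 in/minute × 25.4 mm/in × 60 minute/hour = 30.48 mm/hour.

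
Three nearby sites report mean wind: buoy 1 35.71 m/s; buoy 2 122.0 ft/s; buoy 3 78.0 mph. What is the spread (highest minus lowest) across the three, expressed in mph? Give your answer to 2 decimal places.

5.18 mph

buoy 1: 35.71 m/s = 79.8810 mph.
buoy 2: 122.0 ft/s = 83.1818 mph.
Spread: 83.1818 − 78.0000 = 5.18 mph.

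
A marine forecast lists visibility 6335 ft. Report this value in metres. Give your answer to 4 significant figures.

1 ft = 0.3048 m, so 6335 × 0.3048 = 1931 m.

1931 m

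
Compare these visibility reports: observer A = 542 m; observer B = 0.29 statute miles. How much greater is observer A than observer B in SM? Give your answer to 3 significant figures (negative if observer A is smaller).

0.0468 SM

observer A: 542 m = 0.336783 SM.
Difference: 0.336783 − 0.290000 = 0.0468 SM.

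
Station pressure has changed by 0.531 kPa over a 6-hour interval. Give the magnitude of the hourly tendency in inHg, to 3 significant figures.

0.0261 inHg per hour

0.531 kPa / 6 h × 0.2953 inHg/kPa = 0.0261 inHg/h.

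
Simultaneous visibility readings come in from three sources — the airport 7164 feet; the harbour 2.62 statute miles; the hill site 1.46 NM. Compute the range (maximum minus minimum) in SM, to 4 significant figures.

the airport: 7164 ft = 1.35682 SM.
the hill site: 1.46 nmi = 1.68014 SM.
Spread: 2.62000 − 1.35682 = 1.263 SM.

1.263 SM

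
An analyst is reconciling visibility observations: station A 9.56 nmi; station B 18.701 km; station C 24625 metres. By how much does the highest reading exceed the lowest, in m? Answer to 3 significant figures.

6920 m

station A: 9.56 nmi = 17705.12 m.
station B: 18.701 km = 18701.00 m.
Spread: 24625.00 − 17705.12 = 6920 m.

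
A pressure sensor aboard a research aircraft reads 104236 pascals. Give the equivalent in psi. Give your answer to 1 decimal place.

1 Pa = 0.000145038 psi, so 104236 × 0.000145038 = 15.1 psi.

15.1 psi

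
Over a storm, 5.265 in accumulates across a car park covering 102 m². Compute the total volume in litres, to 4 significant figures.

Depth: 5.265 in × 25.4 = 133.731 mm.
1 mm over 1 m² is 1 L, so volume = 133.731 × 102 = 13640.562 L ≈ 13640 L.

13640 litres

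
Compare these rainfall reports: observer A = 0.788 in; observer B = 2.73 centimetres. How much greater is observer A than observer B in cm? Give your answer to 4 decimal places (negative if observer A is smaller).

-0.7285 cm

observer A: 0.788 in = 2.001520 cm.
Difference: 2.001520 − 2.730000 = -0.7285 cm.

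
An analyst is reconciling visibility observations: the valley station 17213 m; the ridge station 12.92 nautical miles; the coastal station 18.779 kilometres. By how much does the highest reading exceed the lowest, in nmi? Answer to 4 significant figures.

the valley station: 17213 m = 9.29428 nmi.
the coastal station: 18.779 km = 10.13985 nmi.
Spread: 12.92000 − 9.29428 = 3.626 nmi.

3.626 nmi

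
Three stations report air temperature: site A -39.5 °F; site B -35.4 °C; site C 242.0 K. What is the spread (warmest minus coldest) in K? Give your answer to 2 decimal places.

site A: -39.5 °F = -39.722 °C.
site C: 242.0 K = -31.150 °C.
Spread: (-31.150) − (-39.722) = 8.572 °C.

8.57 K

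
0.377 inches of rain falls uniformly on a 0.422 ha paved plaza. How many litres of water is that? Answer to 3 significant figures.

Depth: 0.377 in × 25.4 = 9.5758 mm.
Area: 0.422 ha = 4220 m².
1 mm over 1 m² is 1 L, so volume = 9.5758 × 4220 = 40409.876 L ≈ 40400 L.

40400 litres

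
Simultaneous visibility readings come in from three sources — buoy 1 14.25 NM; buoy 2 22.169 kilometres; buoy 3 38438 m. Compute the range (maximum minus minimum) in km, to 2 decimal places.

buoy 1: 14.25 nmi = 26.3910 km.
buoy 3: 38438 m = 38.4380 km.
Spread: 38.4380 − 22.1690 = 16.27 km.

16.27 km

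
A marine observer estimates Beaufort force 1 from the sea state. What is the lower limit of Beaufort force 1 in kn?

Beaufort 1 (light air) spans 1–3 knots.

1 kt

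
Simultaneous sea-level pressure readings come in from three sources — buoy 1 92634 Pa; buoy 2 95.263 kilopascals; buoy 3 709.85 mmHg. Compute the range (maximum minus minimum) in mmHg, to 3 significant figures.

buoy 1: 92634 Pa = 694.812 mmHg.
buoy 2: 95.263 kPa = 714.531 mmHg.
Spread: 714.531 − 694.812 = 19.7 mmHg.

19.7 mmHg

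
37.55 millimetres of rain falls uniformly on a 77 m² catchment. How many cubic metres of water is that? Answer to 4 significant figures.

1 mm over 1 m² is 1 L, so volume = 37.55 × 77 = 2891.35 L = 2.891 m³.

2.891 cubic metres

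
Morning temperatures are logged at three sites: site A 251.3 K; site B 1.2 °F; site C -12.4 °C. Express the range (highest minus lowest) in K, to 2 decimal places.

9.45 K

site A: 251.3 K = -21.850 °C.
site B: 1.2 °F = -17.111 °C.
Spread: (-12.400) − (-21.850) = 9.450 °C.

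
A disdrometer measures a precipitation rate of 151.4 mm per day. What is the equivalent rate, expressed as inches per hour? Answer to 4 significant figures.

0.2484 in/hour

151.4 mm/day × 0.0393701 in/mm × 0.0416667 day/hour = 0.2484 in/hour.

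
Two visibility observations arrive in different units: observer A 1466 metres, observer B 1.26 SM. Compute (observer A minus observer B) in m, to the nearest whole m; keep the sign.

-562 m

observer B: 1.26 SM = 2027.77 m.
Difference: 1466.00 − 2027.77 = -562 m.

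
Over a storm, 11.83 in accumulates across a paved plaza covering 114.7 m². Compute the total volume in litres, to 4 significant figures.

Depth: 11.83 in × 25.4 = 300.482 mm.
1 mm over 1 m² is 1 L, so volume = 300.482 × 114.7 = 34465.285 L ≈ 34470 L.

34470 litres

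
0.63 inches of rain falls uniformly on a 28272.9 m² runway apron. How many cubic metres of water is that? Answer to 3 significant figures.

452 cubic metres

Depth: 0.63 in × 25.4 = 16.002 mm.
1 mm over 1 m² is 1 L, so volume = 16.002 × 28272.9 = 452422.95 L = 452 m³.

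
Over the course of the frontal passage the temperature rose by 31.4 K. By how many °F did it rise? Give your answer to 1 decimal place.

For a temperature change the 32° offset cancels: Δ°F = 31.4 × 1.8 = 56.5 °F.

56.5 °F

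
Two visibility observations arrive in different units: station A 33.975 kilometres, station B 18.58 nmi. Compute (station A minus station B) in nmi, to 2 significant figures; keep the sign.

-0.23 nmi

station A: 33.975 km = 18.34503 nmi.
Difference: 18.34503 − 18.58000 = -0.23 nmi.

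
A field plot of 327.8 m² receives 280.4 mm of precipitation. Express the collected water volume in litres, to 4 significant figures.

1 mm over 1 m² is 1 L, so volume = 280.4 × 327.8 = 91915.12 L ≈ 91920 L.

91920 litres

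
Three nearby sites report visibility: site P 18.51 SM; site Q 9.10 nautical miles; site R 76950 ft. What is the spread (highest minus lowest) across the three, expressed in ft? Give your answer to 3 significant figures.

site P: 18.51 SM = 97732.80 ft.
site Q: 9.10 nmi = 55292.65 ft.
Spread: 97732.80 − 55292.65 = 42400 ft.

42400 ft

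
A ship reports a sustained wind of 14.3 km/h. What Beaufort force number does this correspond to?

Beaufort force 3

14.3 km/h = 4.0 m/s, which is Beaufort 3 (gentle breeze, 3.4–5.4 m/s).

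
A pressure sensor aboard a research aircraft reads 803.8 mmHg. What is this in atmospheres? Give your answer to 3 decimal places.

1 mmHg = 0.00131579 atm, so 803.8 × 0.00131579 = 1.058 atm.

1.058 atm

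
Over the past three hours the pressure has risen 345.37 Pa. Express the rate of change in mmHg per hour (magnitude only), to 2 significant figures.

345.37 Pa / 3 h × 0.00750062 mmHg/Pa = 0.86 mmHg/h.

0.86 mmHg per hour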